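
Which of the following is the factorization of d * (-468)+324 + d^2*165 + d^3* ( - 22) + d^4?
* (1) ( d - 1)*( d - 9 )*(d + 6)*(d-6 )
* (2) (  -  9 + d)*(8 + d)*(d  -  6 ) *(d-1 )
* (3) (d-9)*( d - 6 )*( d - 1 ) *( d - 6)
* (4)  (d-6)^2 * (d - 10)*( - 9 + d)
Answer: 3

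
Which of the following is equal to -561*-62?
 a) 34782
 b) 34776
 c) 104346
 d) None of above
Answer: a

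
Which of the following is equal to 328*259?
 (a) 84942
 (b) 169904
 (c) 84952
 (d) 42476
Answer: c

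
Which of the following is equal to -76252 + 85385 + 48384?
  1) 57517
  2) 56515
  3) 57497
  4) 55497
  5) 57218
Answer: 1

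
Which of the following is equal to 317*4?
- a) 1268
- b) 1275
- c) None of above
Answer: a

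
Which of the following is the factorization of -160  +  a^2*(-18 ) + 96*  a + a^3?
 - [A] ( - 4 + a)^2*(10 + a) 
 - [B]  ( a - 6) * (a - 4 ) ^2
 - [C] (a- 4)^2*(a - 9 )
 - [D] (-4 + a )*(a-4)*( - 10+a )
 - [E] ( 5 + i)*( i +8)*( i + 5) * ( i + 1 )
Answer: D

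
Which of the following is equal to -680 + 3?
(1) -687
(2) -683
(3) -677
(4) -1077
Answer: 3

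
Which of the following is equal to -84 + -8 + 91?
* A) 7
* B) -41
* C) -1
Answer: C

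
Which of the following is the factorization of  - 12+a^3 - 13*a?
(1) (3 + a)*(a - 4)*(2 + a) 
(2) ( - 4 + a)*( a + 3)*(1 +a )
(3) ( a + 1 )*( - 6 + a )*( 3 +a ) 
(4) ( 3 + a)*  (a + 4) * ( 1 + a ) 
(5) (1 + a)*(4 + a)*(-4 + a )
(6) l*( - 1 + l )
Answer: 2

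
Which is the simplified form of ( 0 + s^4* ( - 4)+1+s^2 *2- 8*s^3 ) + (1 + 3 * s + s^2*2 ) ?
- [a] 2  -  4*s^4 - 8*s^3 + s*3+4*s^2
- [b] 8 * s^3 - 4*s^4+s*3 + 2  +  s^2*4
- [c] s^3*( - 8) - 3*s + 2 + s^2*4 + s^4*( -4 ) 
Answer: a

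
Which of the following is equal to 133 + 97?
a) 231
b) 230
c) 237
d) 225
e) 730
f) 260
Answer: b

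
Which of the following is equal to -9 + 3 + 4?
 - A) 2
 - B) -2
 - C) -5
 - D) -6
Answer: B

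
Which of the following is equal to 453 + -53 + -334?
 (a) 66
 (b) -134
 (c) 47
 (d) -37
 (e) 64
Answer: a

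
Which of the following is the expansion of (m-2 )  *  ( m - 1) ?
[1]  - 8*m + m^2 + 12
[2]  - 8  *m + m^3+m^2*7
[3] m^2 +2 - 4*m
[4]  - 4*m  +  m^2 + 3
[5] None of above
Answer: 5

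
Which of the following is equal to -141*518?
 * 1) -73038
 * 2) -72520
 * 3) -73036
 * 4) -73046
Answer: 1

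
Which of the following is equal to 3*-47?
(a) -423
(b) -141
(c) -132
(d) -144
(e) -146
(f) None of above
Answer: b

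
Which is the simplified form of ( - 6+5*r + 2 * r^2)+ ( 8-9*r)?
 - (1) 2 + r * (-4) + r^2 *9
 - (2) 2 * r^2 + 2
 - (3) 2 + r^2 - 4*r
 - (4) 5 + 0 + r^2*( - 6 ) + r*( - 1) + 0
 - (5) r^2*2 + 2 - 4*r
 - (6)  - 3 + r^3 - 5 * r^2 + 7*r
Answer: 5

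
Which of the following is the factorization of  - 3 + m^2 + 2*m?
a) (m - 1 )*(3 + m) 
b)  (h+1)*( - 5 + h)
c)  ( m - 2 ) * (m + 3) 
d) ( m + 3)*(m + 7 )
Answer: a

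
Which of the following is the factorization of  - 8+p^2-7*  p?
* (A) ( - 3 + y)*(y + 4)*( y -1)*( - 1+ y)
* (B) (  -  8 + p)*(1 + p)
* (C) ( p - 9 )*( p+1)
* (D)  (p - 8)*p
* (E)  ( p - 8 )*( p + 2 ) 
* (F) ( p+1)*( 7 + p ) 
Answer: B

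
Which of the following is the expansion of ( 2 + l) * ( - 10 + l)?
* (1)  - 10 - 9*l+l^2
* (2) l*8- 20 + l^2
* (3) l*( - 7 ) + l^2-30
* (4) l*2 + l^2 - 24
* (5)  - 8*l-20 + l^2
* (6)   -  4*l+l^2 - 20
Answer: 5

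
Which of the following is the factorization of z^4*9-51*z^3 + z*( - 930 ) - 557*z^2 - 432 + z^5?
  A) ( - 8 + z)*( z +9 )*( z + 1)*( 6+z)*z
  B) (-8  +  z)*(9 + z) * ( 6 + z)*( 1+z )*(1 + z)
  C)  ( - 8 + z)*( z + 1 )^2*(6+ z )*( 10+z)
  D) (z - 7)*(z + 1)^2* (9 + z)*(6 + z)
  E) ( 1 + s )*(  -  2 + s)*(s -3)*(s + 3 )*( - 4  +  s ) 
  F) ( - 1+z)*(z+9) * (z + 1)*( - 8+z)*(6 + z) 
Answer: B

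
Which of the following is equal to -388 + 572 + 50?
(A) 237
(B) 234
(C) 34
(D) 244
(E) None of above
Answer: B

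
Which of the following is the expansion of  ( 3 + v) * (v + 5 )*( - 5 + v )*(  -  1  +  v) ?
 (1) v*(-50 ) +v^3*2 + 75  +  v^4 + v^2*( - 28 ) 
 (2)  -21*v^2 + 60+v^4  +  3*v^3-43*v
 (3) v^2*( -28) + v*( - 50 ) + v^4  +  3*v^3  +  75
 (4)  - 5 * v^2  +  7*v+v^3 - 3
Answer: 1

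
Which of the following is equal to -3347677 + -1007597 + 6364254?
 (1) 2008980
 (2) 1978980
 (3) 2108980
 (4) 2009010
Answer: 1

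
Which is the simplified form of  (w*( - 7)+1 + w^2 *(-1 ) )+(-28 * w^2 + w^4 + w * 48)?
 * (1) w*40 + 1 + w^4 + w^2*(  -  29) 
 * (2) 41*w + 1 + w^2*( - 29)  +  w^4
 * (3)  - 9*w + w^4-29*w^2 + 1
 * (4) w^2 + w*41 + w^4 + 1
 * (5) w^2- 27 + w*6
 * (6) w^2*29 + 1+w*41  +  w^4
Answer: 2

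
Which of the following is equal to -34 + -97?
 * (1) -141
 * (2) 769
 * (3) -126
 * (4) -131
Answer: 4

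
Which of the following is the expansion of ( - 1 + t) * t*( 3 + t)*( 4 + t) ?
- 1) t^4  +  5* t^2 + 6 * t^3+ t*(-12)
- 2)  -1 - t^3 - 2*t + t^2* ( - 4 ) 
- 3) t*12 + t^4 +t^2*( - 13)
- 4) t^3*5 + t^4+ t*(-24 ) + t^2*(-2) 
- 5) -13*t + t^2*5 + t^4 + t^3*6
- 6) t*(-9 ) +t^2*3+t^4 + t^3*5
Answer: 1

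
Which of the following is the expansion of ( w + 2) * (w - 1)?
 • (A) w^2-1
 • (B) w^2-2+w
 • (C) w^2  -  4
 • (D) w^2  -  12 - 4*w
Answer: B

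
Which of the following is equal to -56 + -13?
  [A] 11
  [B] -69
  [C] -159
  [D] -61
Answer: B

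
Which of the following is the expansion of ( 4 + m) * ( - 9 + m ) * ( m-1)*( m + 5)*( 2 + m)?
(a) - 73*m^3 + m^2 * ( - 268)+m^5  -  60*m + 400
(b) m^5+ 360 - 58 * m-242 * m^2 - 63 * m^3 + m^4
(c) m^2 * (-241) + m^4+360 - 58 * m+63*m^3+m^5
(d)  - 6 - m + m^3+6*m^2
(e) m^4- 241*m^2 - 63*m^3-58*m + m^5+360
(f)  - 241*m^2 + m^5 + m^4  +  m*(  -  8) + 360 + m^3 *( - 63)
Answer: e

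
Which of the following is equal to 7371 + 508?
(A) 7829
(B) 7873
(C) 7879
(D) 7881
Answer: C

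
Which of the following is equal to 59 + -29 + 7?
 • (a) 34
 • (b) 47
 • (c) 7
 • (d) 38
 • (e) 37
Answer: e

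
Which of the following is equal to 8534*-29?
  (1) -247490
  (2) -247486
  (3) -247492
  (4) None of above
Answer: 2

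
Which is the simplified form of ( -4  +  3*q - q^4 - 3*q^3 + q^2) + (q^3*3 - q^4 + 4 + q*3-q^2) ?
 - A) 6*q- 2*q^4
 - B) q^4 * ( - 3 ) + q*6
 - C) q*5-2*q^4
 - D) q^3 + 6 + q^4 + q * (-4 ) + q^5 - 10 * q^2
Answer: A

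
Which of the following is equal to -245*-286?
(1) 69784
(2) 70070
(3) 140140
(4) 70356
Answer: 2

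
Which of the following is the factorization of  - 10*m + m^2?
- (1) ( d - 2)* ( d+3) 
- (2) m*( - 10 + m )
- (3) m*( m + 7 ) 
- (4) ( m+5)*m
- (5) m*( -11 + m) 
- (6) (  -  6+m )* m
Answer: 2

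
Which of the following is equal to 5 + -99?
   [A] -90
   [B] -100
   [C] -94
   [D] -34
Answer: C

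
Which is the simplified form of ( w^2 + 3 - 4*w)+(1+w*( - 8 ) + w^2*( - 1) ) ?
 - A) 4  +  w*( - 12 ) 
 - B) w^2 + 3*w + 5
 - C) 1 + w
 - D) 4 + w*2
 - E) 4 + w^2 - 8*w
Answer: A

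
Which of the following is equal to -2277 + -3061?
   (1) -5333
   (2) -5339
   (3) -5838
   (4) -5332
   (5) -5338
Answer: 5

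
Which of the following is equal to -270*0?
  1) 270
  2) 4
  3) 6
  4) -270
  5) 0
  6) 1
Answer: 5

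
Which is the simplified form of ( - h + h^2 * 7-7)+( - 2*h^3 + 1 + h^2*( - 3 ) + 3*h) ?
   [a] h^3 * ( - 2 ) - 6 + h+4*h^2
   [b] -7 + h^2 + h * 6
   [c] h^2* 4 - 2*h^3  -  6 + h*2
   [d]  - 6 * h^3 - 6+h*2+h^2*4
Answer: c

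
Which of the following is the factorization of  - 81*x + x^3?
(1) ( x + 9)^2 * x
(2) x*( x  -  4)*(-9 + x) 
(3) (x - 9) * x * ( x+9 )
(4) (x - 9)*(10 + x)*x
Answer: 3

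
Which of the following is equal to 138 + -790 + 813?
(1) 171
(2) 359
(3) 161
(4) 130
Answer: 3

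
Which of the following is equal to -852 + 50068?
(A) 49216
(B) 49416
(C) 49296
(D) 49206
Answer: A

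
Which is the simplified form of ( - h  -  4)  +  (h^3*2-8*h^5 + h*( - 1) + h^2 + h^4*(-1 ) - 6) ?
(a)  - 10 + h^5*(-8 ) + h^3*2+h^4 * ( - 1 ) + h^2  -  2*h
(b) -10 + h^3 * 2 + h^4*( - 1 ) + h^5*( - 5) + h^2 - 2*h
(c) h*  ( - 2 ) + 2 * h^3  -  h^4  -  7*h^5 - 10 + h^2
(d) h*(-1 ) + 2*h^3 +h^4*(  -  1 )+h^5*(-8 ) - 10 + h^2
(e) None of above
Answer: a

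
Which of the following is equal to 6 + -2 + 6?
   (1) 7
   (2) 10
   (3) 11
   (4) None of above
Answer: 2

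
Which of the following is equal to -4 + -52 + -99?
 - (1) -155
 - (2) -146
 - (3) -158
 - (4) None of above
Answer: 1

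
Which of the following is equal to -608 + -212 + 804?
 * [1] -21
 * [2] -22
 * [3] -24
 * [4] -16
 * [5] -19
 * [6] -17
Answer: 4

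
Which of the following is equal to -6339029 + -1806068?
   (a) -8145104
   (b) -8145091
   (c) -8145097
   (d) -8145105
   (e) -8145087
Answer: c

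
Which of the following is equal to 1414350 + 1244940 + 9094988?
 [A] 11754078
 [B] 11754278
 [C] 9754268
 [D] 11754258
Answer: B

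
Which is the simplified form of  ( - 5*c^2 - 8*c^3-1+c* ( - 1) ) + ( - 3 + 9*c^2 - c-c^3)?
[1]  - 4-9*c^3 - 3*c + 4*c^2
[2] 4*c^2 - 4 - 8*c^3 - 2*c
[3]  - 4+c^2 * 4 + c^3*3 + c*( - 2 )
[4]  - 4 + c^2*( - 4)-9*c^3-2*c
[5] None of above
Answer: 5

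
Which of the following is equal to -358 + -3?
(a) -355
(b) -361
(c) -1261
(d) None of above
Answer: b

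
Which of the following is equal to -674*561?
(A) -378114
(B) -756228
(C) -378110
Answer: A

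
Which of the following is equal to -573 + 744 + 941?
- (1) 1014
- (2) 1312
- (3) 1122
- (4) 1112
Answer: 4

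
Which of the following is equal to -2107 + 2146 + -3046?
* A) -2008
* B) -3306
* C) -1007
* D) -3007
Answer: D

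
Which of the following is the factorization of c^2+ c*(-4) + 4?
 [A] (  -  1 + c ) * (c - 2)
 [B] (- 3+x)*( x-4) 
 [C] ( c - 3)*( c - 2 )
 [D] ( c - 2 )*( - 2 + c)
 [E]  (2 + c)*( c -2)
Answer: D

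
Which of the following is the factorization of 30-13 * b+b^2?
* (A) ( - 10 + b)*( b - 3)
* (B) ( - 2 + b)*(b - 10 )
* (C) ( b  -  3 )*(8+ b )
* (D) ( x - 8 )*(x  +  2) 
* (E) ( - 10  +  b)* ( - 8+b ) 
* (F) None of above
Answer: A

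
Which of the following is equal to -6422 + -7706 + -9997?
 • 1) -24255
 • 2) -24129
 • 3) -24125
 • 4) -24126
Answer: 3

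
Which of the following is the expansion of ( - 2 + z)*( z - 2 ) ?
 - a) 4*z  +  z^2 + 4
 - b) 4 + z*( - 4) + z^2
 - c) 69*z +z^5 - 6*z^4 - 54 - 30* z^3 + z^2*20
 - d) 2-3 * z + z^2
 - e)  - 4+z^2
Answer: b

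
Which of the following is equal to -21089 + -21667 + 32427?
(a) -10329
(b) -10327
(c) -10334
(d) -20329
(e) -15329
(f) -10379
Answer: a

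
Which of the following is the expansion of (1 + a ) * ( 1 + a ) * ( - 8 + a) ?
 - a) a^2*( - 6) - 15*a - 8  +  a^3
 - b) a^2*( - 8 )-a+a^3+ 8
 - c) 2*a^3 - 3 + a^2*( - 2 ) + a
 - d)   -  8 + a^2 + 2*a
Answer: a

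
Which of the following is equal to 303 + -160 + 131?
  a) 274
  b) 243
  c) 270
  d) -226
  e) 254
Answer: a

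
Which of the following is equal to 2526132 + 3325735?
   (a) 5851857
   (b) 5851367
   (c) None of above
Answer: c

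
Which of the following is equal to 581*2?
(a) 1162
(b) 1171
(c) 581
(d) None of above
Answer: a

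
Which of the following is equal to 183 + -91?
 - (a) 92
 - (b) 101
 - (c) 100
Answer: a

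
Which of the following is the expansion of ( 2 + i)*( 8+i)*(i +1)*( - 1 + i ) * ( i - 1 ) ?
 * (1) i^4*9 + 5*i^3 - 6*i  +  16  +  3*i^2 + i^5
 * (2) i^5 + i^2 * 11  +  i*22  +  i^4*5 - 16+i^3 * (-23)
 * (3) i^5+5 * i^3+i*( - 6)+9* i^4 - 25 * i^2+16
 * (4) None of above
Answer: 3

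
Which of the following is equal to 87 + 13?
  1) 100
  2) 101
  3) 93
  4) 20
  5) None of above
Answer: 1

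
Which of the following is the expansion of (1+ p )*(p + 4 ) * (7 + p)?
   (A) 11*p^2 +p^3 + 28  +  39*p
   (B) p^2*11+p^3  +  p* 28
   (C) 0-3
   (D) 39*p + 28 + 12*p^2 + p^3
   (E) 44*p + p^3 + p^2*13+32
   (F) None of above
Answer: D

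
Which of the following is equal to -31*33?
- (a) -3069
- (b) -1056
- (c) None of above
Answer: c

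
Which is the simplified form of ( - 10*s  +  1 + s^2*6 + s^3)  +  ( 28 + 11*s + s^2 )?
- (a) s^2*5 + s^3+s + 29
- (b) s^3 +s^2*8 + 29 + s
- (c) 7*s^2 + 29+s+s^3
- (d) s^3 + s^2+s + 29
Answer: c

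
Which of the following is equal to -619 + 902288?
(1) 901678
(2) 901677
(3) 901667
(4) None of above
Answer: 4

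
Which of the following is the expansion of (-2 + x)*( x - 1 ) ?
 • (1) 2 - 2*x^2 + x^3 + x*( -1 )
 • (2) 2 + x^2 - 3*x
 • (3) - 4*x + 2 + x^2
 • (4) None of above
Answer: 2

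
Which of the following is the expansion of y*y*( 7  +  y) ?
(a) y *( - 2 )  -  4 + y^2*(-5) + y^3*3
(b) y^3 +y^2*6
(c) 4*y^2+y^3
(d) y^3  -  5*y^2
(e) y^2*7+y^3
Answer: e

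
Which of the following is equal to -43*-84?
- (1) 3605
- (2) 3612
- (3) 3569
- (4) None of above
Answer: 2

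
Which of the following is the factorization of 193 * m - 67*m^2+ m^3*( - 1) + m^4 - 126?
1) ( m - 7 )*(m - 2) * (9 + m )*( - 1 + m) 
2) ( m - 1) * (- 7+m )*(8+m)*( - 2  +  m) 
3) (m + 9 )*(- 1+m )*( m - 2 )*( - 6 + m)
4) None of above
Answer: 1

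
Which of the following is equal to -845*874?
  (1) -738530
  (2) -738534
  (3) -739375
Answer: 1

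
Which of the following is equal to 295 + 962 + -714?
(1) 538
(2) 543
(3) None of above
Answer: 2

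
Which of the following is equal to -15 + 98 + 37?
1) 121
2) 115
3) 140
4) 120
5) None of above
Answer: 4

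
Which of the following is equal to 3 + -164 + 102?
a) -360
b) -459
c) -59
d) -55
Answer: c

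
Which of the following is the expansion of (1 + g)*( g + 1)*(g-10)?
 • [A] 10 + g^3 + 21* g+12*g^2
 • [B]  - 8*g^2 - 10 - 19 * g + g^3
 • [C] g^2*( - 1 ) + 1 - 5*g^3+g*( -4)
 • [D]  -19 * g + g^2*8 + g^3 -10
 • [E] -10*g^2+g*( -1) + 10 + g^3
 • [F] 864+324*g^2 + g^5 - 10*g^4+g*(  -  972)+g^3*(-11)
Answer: B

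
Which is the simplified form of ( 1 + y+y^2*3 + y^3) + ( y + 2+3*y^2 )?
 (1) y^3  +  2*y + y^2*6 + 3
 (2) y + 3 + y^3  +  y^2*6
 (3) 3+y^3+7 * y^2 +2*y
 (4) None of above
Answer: 1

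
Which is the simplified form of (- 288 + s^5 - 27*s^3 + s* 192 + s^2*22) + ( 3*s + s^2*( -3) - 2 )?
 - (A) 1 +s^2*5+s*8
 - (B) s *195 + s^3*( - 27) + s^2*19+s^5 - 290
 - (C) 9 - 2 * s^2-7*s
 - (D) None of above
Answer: B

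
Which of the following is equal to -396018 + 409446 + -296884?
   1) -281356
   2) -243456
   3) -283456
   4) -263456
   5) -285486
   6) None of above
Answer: 3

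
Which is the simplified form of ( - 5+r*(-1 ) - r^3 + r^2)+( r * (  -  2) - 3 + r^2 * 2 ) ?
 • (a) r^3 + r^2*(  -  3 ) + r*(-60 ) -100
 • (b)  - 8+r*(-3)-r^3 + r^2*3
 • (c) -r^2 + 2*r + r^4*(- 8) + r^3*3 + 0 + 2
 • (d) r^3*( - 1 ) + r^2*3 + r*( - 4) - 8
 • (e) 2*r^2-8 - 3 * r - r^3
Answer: b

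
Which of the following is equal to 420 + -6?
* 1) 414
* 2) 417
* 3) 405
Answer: 1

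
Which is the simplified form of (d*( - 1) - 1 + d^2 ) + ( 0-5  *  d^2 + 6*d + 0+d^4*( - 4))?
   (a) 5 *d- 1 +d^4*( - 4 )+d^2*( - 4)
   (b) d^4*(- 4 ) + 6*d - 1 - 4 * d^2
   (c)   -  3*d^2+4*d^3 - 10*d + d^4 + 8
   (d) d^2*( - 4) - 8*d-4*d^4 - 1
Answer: a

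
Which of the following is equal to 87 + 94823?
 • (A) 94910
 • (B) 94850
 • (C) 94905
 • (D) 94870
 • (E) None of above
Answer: A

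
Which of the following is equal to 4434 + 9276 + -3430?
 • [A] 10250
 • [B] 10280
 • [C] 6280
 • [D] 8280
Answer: B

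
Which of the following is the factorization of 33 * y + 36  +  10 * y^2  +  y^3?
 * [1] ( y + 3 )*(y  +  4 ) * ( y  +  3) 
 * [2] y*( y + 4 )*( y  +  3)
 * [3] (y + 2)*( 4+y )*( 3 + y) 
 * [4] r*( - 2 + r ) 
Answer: 1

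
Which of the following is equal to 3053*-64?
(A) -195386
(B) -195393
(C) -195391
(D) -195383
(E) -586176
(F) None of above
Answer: F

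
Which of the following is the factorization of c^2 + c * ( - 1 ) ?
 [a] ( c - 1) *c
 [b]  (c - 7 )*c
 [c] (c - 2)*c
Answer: a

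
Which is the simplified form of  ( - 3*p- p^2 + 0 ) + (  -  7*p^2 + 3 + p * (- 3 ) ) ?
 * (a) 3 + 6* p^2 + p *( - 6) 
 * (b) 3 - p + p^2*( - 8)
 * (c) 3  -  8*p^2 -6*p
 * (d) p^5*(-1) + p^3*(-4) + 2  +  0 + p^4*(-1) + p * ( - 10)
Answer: c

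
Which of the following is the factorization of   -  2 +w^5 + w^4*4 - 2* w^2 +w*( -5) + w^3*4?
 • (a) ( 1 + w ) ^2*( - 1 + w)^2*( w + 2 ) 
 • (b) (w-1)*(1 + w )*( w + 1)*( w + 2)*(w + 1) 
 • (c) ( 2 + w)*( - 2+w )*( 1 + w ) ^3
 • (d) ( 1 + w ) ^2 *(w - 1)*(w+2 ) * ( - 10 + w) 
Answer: b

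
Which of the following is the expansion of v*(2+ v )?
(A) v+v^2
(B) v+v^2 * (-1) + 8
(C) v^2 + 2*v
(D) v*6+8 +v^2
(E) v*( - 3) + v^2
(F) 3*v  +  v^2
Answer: C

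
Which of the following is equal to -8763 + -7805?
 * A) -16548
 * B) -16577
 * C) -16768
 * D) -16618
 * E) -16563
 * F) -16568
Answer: F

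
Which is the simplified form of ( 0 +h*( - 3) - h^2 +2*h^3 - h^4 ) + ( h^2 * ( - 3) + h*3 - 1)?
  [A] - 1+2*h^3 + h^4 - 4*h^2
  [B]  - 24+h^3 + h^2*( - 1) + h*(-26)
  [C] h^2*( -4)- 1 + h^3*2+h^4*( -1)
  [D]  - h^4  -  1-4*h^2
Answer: C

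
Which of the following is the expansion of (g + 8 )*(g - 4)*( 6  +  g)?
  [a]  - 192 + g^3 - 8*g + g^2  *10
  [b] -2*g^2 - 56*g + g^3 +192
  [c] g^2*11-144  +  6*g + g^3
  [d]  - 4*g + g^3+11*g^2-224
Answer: a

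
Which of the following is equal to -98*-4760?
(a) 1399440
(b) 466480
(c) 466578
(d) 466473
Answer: b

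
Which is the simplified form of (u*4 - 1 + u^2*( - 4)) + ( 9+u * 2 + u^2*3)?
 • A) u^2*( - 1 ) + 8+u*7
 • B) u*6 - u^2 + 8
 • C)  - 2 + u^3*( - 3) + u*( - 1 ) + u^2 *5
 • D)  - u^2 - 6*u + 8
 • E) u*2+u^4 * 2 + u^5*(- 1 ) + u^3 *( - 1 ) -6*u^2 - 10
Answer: B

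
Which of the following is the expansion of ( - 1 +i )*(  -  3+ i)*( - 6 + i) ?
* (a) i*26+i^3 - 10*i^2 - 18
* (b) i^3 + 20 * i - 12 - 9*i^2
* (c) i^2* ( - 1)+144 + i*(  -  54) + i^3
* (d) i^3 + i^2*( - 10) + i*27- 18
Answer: d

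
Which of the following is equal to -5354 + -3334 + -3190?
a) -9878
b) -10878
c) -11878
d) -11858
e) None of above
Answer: c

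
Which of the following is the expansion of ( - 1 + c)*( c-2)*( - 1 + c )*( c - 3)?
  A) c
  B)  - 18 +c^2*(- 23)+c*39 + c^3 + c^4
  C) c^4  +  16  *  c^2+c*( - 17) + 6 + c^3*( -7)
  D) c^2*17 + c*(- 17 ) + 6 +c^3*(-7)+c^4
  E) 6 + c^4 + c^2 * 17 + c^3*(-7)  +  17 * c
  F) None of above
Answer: D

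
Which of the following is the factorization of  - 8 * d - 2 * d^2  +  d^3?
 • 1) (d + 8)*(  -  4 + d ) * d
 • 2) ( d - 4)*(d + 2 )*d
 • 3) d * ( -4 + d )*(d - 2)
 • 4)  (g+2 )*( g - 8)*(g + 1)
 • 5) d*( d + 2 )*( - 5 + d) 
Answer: 2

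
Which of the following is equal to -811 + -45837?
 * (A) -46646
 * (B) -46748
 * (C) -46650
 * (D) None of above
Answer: D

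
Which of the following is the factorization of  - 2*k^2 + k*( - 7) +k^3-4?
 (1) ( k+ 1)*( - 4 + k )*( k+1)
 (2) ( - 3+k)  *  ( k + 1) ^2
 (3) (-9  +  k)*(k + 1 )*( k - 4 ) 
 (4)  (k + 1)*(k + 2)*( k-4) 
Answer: 1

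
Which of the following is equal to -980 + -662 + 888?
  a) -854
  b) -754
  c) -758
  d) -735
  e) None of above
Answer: b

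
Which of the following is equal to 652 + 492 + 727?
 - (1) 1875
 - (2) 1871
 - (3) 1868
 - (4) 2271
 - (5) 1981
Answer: 2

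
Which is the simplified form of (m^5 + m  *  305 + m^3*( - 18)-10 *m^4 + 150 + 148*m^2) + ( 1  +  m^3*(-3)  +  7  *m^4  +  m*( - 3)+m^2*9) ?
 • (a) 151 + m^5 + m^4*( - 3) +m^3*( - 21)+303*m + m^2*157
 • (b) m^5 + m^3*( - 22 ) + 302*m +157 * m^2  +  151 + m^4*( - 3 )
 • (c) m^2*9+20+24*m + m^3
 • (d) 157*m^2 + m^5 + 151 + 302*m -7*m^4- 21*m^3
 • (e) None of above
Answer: e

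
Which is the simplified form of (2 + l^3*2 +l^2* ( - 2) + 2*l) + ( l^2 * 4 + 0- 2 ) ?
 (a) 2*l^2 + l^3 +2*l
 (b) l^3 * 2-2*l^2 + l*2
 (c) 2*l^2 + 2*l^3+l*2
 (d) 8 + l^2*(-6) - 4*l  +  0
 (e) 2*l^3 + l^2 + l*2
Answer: c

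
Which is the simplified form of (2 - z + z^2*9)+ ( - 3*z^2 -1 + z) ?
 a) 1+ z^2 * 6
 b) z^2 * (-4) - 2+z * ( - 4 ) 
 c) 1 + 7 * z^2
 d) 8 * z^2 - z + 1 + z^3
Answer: a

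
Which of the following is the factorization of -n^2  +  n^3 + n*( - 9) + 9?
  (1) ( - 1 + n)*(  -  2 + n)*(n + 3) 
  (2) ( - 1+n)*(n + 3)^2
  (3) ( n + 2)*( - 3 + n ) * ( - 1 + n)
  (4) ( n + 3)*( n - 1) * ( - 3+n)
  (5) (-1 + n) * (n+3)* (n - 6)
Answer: 4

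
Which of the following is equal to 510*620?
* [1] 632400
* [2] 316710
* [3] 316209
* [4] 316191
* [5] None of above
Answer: 5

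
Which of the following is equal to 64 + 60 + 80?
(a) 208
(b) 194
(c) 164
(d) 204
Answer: d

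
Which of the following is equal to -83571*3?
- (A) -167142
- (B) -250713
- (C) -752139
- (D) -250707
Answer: B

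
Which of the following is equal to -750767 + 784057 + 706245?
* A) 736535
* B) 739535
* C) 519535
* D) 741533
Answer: B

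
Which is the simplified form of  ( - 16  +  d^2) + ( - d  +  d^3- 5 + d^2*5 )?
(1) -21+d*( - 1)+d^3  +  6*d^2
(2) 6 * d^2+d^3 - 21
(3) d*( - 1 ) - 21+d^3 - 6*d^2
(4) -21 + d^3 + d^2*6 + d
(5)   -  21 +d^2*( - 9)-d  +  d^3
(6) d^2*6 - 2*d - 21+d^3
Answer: 1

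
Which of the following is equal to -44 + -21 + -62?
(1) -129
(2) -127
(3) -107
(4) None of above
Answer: 2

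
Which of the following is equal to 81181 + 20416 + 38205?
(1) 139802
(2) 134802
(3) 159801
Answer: 1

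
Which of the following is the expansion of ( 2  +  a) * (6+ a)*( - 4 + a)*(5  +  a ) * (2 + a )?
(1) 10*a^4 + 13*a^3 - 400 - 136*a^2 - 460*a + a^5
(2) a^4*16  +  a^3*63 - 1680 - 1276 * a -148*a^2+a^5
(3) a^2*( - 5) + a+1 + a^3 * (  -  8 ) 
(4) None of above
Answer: 4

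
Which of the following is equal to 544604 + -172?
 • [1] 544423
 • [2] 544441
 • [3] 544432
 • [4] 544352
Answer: 3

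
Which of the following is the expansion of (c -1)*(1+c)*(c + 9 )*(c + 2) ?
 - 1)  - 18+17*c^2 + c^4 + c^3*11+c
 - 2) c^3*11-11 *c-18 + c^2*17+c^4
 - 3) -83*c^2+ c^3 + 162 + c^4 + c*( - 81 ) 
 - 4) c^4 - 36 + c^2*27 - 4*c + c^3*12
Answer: 2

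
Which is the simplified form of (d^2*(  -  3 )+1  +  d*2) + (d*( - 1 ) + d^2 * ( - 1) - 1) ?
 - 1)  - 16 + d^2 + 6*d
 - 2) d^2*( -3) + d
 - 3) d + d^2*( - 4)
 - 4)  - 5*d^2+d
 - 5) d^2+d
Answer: 3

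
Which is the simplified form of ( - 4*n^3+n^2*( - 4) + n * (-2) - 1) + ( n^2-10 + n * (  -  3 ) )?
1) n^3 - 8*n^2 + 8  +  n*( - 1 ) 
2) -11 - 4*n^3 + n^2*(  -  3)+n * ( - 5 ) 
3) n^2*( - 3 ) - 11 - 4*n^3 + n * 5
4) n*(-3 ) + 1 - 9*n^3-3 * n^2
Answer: 2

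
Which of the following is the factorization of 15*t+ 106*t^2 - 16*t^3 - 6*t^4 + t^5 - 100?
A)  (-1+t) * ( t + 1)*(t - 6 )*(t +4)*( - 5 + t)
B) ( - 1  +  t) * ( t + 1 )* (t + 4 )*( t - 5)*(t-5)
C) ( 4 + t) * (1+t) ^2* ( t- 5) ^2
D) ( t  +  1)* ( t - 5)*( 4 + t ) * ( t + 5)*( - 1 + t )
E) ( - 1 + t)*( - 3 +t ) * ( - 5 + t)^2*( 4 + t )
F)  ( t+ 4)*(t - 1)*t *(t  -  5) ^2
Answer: B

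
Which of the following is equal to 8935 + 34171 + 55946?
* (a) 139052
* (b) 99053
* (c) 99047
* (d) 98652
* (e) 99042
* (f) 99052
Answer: f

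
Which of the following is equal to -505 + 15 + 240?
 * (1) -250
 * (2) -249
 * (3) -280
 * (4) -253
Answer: 1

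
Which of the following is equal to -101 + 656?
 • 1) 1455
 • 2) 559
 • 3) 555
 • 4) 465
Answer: 3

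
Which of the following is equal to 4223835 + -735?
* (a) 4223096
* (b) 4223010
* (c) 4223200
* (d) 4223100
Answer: d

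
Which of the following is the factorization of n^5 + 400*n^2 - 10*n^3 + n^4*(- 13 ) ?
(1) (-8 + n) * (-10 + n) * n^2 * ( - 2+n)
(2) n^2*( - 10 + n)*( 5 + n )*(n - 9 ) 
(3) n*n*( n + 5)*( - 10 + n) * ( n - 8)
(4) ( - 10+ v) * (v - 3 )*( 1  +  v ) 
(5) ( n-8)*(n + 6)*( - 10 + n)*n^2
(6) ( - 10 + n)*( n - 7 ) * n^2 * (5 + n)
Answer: 3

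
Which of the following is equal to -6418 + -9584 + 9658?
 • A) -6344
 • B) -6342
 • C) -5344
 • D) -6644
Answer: A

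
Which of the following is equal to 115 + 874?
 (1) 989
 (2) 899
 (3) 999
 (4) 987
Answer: 1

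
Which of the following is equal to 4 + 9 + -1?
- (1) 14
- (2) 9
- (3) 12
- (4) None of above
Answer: 3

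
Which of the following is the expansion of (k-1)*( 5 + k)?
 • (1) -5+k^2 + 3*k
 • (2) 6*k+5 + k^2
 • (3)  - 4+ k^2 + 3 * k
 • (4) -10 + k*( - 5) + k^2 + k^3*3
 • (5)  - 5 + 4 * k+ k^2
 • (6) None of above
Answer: 5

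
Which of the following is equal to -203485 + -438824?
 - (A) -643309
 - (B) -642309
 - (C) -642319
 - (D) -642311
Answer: B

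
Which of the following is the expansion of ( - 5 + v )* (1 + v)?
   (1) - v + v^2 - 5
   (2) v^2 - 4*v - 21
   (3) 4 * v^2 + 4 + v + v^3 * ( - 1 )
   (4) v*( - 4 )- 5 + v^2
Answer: 4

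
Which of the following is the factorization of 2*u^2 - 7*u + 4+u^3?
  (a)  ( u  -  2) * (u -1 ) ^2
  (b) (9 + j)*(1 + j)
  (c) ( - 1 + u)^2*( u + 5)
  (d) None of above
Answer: d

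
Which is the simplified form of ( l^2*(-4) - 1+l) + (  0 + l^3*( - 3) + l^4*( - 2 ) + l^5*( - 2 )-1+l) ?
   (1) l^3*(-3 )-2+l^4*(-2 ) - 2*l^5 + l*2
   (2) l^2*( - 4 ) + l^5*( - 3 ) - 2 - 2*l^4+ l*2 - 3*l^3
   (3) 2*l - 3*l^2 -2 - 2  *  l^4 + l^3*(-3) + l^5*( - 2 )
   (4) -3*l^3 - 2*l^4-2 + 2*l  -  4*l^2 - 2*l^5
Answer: 4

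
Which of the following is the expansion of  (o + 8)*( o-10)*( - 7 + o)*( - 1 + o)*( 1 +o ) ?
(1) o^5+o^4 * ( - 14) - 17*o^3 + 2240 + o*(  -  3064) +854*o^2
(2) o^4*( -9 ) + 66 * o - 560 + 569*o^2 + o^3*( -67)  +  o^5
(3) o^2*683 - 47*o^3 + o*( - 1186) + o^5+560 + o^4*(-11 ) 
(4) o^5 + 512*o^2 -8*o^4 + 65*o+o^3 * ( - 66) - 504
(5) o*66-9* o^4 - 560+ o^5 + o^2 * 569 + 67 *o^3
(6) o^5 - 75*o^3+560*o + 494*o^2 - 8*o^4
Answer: 2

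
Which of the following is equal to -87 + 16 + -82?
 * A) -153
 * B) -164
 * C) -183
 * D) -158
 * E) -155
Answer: A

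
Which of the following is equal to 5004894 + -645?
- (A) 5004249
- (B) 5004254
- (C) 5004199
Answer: A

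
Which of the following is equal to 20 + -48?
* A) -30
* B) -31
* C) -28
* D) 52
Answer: C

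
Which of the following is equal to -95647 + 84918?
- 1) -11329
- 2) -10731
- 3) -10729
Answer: 3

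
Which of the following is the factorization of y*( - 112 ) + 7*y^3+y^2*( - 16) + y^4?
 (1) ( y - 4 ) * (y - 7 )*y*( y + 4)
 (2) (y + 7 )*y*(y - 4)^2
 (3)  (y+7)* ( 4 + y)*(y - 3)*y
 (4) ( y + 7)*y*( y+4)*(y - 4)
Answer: 4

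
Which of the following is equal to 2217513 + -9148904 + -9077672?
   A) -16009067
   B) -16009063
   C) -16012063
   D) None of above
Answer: B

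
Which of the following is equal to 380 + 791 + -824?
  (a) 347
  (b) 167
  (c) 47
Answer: a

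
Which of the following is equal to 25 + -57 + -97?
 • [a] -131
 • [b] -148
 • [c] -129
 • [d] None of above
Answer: c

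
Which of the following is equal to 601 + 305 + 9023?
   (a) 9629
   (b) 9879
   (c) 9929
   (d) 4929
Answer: c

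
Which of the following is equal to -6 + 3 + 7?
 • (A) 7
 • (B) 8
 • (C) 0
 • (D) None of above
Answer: D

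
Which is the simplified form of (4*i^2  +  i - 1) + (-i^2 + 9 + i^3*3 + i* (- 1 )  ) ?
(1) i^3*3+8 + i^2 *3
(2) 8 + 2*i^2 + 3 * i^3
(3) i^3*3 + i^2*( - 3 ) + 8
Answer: 1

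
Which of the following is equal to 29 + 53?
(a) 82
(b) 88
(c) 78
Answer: a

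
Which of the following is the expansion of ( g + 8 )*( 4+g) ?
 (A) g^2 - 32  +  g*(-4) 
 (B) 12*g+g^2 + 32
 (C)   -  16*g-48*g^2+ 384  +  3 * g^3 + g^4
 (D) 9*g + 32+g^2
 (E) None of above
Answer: B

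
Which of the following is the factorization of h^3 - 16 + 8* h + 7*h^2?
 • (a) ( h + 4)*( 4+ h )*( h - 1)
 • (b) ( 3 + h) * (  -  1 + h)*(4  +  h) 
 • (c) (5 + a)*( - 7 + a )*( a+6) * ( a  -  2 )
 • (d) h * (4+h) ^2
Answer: a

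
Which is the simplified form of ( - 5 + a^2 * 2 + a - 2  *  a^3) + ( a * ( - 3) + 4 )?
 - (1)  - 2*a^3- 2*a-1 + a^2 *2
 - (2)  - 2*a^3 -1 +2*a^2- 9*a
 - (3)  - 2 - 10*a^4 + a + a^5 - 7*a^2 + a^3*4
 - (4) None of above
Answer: 1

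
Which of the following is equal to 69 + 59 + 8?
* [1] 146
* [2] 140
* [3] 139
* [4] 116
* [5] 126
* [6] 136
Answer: 6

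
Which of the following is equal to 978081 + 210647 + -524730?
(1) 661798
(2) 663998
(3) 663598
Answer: 2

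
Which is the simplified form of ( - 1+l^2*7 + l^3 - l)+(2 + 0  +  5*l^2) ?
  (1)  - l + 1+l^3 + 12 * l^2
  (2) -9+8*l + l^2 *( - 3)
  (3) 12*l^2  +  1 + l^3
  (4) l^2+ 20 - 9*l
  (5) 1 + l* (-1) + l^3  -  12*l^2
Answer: 1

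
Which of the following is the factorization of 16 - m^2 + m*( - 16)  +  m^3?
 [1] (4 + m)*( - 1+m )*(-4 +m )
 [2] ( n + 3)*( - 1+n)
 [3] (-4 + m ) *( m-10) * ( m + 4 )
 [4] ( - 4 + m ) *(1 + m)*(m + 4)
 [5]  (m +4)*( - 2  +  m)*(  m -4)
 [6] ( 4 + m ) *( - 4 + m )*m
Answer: 1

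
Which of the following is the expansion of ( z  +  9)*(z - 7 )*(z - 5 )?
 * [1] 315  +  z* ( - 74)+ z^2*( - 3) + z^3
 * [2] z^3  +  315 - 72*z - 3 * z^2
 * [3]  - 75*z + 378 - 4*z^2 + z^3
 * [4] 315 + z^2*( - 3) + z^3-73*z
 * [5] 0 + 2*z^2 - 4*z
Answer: 4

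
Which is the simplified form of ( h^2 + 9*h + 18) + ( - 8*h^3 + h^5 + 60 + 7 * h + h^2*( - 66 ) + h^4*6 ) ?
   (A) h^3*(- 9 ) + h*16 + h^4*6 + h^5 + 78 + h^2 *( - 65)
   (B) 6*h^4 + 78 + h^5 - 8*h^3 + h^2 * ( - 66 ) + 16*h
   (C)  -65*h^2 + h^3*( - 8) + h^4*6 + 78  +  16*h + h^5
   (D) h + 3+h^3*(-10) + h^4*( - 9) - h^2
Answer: C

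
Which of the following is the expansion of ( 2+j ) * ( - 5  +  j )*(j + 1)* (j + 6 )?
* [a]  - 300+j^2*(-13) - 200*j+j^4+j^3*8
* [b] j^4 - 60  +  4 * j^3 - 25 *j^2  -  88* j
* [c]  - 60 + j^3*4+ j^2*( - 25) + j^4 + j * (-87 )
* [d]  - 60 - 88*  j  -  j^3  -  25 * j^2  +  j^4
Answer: b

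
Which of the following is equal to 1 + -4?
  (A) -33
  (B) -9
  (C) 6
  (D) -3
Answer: D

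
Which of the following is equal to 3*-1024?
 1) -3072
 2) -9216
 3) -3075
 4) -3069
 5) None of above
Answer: 1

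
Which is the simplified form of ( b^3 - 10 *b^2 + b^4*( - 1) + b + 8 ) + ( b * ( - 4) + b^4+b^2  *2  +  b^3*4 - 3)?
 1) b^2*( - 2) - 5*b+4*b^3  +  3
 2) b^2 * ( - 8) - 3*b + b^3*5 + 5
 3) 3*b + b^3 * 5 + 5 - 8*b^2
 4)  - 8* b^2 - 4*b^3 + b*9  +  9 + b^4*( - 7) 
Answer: 2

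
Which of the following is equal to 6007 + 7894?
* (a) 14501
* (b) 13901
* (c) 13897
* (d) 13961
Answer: b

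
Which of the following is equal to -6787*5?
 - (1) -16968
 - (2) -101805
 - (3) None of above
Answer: 3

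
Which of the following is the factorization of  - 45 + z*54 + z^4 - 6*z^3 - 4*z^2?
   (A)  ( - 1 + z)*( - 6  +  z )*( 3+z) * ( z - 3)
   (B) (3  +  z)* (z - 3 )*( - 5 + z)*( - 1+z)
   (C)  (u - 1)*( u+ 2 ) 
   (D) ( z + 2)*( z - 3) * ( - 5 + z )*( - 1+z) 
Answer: B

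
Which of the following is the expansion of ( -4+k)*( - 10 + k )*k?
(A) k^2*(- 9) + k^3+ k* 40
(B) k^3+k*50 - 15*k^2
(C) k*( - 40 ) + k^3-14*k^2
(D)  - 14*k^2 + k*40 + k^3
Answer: D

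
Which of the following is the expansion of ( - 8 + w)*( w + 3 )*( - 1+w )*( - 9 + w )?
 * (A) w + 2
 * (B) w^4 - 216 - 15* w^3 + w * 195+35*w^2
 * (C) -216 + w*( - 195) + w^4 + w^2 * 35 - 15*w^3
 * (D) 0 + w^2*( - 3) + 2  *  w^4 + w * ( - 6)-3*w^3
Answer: B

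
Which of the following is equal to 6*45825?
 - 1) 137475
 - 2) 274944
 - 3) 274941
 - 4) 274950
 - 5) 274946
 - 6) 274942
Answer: 4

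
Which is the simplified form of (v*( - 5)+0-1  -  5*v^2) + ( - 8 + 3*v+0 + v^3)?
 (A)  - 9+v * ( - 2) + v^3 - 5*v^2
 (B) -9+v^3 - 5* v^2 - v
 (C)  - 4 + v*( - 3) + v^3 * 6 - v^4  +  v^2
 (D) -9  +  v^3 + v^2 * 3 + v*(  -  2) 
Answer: A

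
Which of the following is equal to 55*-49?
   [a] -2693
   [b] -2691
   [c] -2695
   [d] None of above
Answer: c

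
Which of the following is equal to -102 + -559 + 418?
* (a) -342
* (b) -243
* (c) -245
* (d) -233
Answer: b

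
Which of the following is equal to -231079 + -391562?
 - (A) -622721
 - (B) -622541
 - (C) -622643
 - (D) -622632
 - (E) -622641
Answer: E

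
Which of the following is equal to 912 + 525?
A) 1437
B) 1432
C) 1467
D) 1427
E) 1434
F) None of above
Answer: A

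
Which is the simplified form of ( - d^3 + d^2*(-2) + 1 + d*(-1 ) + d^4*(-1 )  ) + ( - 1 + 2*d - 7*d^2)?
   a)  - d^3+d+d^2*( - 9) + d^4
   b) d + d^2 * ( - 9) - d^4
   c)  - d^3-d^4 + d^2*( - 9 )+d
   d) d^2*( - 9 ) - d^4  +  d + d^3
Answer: c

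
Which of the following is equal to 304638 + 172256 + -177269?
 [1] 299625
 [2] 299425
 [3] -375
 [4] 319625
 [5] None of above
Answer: 1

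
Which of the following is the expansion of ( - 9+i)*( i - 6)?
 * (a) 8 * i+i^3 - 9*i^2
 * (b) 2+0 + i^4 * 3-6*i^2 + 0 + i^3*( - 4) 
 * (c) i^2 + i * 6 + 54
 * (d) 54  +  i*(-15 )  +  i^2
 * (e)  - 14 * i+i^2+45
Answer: d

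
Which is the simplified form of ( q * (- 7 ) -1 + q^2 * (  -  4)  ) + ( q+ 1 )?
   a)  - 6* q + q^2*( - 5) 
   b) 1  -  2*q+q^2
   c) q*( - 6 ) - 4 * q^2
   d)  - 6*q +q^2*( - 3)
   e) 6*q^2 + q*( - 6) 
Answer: c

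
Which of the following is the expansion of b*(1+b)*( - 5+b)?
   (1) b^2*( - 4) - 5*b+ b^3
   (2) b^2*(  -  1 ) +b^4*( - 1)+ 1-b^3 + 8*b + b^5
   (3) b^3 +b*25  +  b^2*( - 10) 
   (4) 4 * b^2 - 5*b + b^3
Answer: 1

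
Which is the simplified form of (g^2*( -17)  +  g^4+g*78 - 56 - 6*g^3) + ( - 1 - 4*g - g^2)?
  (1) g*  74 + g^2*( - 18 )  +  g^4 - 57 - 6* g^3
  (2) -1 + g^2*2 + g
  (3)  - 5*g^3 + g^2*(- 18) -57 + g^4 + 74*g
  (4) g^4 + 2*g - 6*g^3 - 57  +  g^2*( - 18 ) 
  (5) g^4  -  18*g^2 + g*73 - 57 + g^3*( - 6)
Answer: 1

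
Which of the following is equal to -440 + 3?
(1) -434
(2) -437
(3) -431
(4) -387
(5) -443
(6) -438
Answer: 2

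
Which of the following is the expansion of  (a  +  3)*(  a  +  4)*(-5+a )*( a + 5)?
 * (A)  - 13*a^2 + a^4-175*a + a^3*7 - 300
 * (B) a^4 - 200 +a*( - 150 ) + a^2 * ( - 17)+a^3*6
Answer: A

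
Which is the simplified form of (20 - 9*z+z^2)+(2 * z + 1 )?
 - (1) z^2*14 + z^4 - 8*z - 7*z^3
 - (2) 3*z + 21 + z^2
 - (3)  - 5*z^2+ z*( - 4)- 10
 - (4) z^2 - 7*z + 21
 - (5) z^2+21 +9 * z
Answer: 4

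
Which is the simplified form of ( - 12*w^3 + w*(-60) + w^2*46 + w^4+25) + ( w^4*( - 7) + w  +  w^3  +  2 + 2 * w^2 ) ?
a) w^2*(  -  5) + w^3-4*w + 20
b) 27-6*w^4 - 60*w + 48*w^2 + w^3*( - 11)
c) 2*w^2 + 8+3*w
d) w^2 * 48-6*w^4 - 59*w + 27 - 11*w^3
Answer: d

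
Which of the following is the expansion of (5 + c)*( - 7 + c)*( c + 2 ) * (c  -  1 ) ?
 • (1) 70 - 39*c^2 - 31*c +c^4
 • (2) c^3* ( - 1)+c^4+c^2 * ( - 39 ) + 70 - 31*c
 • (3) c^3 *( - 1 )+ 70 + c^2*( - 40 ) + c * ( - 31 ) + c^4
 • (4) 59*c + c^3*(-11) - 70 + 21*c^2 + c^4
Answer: 2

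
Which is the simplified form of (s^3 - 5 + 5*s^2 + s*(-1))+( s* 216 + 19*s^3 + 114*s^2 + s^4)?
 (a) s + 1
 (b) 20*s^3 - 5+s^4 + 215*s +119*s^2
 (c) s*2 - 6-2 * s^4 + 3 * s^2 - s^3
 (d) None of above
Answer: b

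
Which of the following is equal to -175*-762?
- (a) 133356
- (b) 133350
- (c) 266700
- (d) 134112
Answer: b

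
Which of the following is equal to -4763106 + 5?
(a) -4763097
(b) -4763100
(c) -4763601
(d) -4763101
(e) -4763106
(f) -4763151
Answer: d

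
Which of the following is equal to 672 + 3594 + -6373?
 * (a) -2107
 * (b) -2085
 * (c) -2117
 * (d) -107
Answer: a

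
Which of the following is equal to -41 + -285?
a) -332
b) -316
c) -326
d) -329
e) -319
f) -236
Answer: c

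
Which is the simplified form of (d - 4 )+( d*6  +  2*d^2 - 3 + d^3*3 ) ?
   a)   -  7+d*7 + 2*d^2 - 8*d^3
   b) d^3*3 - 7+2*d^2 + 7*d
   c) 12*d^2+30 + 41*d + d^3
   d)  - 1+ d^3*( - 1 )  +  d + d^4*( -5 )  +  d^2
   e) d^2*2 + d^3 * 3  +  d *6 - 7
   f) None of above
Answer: b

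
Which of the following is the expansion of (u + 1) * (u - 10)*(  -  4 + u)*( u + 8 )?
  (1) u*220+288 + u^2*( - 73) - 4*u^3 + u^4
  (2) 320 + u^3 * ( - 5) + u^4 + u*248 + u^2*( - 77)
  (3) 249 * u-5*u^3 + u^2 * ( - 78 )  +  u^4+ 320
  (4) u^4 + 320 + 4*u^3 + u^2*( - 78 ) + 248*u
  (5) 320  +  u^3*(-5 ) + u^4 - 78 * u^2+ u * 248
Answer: 5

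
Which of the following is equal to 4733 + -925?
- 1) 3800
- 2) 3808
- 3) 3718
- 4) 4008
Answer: 2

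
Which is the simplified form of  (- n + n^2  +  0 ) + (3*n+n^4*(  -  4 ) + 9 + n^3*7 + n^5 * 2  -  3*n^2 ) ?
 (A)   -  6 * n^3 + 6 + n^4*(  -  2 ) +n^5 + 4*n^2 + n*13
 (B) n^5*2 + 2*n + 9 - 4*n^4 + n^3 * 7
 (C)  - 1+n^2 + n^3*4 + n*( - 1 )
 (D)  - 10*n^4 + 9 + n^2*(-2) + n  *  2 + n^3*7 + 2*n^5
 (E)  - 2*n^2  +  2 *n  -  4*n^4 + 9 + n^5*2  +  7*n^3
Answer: E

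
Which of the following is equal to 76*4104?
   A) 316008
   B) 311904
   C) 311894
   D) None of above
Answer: B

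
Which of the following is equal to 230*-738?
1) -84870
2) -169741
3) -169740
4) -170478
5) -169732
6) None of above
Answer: 3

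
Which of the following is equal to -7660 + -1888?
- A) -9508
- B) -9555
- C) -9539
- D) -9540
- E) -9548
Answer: E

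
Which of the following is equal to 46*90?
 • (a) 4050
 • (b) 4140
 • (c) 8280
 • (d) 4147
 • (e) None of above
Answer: b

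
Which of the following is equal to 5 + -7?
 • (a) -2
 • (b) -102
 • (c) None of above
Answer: a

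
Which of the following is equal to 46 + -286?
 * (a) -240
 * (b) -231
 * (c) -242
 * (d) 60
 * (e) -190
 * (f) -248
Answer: a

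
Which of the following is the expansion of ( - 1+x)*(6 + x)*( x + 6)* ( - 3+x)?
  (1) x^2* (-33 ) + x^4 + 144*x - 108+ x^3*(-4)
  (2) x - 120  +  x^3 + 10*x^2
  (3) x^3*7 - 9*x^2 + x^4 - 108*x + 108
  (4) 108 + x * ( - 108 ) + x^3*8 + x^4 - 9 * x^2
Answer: 4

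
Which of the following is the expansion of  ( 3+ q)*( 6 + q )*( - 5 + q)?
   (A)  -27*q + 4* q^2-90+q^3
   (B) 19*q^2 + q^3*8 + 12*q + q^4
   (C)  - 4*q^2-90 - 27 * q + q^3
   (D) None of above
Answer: A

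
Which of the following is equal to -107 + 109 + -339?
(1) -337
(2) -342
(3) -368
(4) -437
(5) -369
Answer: 1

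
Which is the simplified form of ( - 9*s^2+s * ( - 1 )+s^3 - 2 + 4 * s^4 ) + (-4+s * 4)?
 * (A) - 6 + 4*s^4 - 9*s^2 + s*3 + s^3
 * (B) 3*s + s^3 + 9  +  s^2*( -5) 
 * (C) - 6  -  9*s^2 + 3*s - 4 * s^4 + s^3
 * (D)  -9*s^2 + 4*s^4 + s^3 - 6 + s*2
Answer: A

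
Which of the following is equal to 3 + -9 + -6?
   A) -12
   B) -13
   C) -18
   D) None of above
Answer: A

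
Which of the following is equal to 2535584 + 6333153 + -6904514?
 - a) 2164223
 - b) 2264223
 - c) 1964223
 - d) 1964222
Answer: c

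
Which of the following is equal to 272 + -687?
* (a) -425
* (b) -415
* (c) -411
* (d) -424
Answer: b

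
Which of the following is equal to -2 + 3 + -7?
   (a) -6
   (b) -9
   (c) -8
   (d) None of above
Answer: a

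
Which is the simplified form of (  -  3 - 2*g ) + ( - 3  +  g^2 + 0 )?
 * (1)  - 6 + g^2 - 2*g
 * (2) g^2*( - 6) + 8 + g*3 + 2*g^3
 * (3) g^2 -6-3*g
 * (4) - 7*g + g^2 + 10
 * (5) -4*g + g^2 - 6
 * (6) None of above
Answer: 1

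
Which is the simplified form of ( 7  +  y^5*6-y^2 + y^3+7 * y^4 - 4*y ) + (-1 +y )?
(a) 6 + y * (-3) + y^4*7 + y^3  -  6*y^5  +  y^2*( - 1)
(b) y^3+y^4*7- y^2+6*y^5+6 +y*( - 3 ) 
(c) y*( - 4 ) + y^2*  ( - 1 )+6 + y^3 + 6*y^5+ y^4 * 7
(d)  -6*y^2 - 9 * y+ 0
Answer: b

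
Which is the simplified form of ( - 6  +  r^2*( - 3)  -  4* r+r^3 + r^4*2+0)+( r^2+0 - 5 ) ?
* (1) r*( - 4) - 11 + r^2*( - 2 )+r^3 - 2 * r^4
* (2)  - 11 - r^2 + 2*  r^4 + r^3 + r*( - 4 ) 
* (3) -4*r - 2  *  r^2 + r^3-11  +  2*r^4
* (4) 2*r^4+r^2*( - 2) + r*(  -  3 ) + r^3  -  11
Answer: 3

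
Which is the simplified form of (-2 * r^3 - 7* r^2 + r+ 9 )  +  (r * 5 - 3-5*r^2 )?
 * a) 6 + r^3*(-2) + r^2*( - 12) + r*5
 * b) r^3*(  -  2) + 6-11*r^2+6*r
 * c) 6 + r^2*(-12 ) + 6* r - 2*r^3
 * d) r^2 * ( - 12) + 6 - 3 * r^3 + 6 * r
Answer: c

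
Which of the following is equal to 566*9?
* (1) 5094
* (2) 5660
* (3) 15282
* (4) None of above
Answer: 1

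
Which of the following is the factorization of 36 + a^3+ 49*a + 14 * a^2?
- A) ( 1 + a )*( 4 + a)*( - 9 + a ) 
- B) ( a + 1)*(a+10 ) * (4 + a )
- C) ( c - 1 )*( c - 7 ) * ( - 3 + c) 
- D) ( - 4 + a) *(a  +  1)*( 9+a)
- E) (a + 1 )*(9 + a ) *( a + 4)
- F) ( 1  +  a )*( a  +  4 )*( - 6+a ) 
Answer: E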